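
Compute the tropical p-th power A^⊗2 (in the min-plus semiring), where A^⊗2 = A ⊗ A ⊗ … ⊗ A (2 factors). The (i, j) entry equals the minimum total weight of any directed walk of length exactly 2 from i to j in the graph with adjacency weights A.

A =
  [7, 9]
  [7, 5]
A^⊗2 =
  [14, 14]
  [12, 10]

Each entry (A^⊗2)_ij equals the minimum over all length-2 walks i = v_0 → v_1 → … → v_2 = j of Σ_t A[v_t][v_{t+1}]. For example, for (i, j) = (0, 1) we minimise over 2 possible intermediate vertex sequences; the minimum is 14, attained along the walk 0 → 1 → 1.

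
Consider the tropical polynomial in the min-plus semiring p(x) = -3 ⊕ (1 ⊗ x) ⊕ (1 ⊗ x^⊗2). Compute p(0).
p(0) = -3

A tropical monomial a ⊗ x^⊗i evaluates to a + i · x. Evaluating each term at x = 0:
  Term 0 contributes -3 + 0 · 0 = -3
  Term 1 contributes 1 + 1 · 0 = 1
  Term 2 contributes 1 + 2 · 0 = 1
p(0) = ⊕ of these = min[-3, 1, 1] = -3.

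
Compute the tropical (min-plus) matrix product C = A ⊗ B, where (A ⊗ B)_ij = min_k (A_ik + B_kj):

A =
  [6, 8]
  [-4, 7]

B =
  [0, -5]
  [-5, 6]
A ⊗ B =
  [3, 1]
  [-4, -9]

Apply the min-plus product entry-by-entry:
  C[0][0] = min over k of (A[0][0] + B[0][0] = 6 + 0 = 6, A[0][1] + B[1][0] = 8 + -5 = 3) = 3 (attained at k = 1)
  C[0][1] = min over k of (A[0][0] + B[0][1] = 6 + -5 = 1, A[0][1] + B[1][1] = 8 + 6 = 14) = 1 (attained at k = 0)
  C[1][0] = min over k of (A[1][0] + B[0][0] = -4 + 0 = -4, A[1][1] + B[1][0] = 7 + -5 = 2) = -4 (attained at k = 0)
  C[1][1] = min over k of (A[1][0] + B[0][1] = -4 + -5 = -9, A[1][1] + B[1][1] = 7 + 6 = 13) = -9 (attained at k = 0)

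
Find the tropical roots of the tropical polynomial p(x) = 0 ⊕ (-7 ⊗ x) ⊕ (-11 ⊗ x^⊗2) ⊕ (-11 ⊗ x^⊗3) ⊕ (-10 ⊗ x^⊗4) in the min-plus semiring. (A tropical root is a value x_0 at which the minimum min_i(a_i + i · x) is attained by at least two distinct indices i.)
Roots: {-1, 0, 4, 7}

Each tropical root is a break point of the lower envelope of the lines y = a_i + i · x (there are 5 lines, with slopes 0, 1, ..., 4). Only the lines that attain the minimum somewhere contribute to roots; other lines are dominated. Here the surviving (envelope) indices are i = 4, i = 3, i = 2, i = 1, i = 0.
Intersections between consecutive envelope lines give the roots: for adjacent envelope indices i < j the intersection is x = (a_i − a_j) / (j − i). Reading off the sorted break points: {-1, 0, 4, 7}.
Verification: at each break x_0, at least two indices attain the minimum of min_i(a_i + i · x_0).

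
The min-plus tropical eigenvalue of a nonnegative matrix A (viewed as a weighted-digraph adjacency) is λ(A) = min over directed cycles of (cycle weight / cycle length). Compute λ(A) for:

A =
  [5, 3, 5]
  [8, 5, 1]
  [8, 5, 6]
λ(A) = 3

Enumerate directed cycles and compute their means (weight / length). Sample:
  cycle 0 → 0: weight = 5, length = 1, mean = 5/1 ≈ 5.000
  cycle 1 → 1: weight = 5, length = 1, mean = 5/1 ≈ 5.000
  cycle 2 → 2: weight = 6, length = 1, mean = 6/1 ≈ 6.000
  cycle 0 → 1 → 0: weight = 11, length = 2, mean = 11/2 ≈ 5.500
  cycle 0 → 2 → 0: weight = 13, length = 2, mean = 13/2 ≈ 6.500
  cycle 1 → 0 → 1: weight = 11, length = 2, mean = 11/2 ≈ 5.500
Minimum mean = 3.000, attained e.g. along the cycle 1 → 2 → 1 with weight 6 and length 2. So λ(A) = 6/2 = 3.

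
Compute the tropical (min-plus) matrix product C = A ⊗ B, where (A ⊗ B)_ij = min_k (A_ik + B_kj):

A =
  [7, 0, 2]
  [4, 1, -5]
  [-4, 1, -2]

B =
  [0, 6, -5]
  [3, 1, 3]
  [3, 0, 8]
A ⊗ B =
  [3, 1, 2]
  [-2, -5, -1]
  [-4, -2, -9]

Apply the min-plus product entry-by-entry:
  C[0][0] = min over k of (A[0][0] + B[0][0] = 7 + 0 = 7, A[0][1] + B[1][0] = 0 + 3 = 3, A[0][2] + B[2][0] = 2 + 3 = 5) = 3 (attained at k = 1)
  C[0][1] = min over k of (A[0][0] + B[0][1] = 7 + 6 = 13, A[0][1] + B[1][1] = 0 + 1 = 1, A[0][2] + B[2][1] = 2 + 0 = 2) = 1 (attained at k = 1)
  C[0][2] = min over k of (A[0][0] + B[0][2] = 7 + -5 = 2, A[0][1] + B[1][2] = 0 + 3 = 3, A[0][2] + B[2][2] = 2 + 8 = 10) = 2 (attained at k = 0)
  C[1][0] = min over k of (A[1][0] + B[0][0] = 4 + 0 = 4, A[1][1] + B[1][0] = 1 + 3 = 4, A[1][2] + B[2][0] = -5 + 3 = -2) = -2 (attained at k = 2)
  C[1][1] = min over k of (A[1][0] + B[0][1] = 4 + 6 = 10, A[1][1] + B[1][1] = 1 + 1 = 2, A[1][2] + B[2][1] = -5 + 0 = -5) = -5 (attained at k = 2)
  C[1][2] = min over k of (A[1][0] + B[0][2] = 4 + -5 = -1, A[1][1] + B[1][2] = 1 + 3 = 4, A[1][2] + B[2][2] = -5 + 8 = 3) = -1 (attained at k = 0)
  C[2][0] = min over k of (A[2][0] + B[0][0] = -4 + 0 = -4, A[2][1] + B[1][0] = 1 + 3 = 4, A[2][2] + B[2][0] = -2 + 3 = 1) = -4 (attained at k = 0)
  C[2][1] = min over k of (A[2][0] + B[0][1] = -4 + 6 = 2, A[2][1] + B[1][1] = 1 + 1 = 2, A[2][2] + B[2][1] = -2 + 0 = -2) = -2 (attained at k = 2)
  C[2][2] = min over k of (A[2][0] + B[0][2] = -4 + -5 = -9, A[2][1] + B[1][2] = 1 + 3 = 4, A[2][2] + B[2][2] = -2 + 8 = 6) = -9 (attained at k = 0)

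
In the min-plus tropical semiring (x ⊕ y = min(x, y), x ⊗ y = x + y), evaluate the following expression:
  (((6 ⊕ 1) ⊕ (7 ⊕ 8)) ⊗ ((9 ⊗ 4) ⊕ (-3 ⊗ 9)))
(((6 ⊕ 1) ⊕ (7 ⊕ 8)) ⊗ ((9 ⊗ 4) ⊕ (-3 ⊗ 9))) = 7

Expand innermost to outermost. Recall ⊕ takes the minimum of its arguments and ⊗ takes their sum. Working out the expression (((6 ⊕ 1) ⊕ (7 ⊕ 8)) ⊗ ((9 ⊗ 4) ⊕ (-3 ⊗ 9))) gives 7.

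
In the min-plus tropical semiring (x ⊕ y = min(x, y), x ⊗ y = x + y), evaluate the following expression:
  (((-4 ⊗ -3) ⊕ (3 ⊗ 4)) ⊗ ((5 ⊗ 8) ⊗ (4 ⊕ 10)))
(((-4 ⊗ -3) ⊕ (3 ⊗ 4)) ⊗ ((5 ⊗ 8) ⊗ (4 ⊕ 10))) = 10

Expand innermost to outermost. Recall ⊕ takes the minimum of its arguments and ⊗ takes their sum. Working out the expression (((-4 ⊗ -3) ⊕ (3 ⊗ 4)) ⊗ ((5 ⊗ 8) ⊗ (4 ⊕ 10))) gives 10.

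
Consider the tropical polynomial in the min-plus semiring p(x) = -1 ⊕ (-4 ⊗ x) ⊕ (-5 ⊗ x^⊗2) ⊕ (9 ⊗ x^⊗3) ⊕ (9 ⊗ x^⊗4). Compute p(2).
p(2) = -2

A tropical monomial a ⊗ x^⊗i evaluates to a + i · x. Evaluating each term at x = 2:
  Term 0 contributes -1 + 0 · 2 = -1
  Term 1 contributes -4 + 1 · 2 = -2
  Term 2 contributes -5 + 2 · 2 = -1
  Term 3 contributes 9 + 3 · 2 = 15
  Term 4 contributes 9 + 4 · 2 = 17
p(2) = ⊕ of these = min[-1, -2, -1, 15, 17] = -2.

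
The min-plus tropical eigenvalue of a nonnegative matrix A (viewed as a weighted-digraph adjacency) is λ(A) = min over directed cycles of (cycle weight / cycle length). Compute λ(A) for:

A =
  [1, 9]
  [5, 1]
λ(A) = 1

Enumerate directed cycles and compute their means (weight / length). Sample:
  cycle 0 → 0: weight = 1, length = 1, mean = 1/1 ≈ 1.000
  cycle 1 → 1: weight = 1, length = 1, mean = 1/1 ≈ 1.000
  cycle 0 → 1 → 0: weight = 14, length = 2, mean = 14/2 ≈ 7.000
  cycle 1 → 0 → 1: weight = 14, length = 2, mean = 14/2 ≈ 7.000
Minimum mean = 1.000, attained e.g. along the cycle 0 → 0 with weight 1 and length 1. So λ(A) = 1/1 = 1.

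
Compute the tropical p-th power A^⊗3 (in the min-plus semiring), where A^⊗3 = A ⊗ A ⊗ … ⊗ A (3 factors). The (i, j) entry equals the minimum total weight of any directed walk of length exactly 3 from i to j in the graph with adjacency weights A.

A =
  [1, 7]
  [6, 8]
A^⊗3 =
  [3, 9]
  [8, 14]

Each entry (A^⊗3)_ij equals the minimum over all length-3 walks i = v_0 → v_1 → … → v_3 = j of Σ_t A[v_t][v_{t+1}]. For example, for (i, j) = (0, 1) we minimise over 4 possible intermediate vertex sequences; the minimum is 9, attained along the walk 0 → 0 → 0 → 1.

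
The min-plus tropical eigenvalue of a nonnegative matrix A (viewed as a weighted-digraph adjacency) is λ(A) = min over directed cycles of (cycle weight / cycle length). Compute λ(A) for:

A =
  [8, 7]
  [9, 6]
λ(A) = 6

Enumerate directed cycles and compute their means (weight / length). Sample:
  cycle 0 → 0: weight = 8, length = 1, mean = 8/1 ≈ 8.000
  cycle 1 → 1: weight = 6, length = 1, mean = 6/1 ≈ 6.000
  cycle 0 → 1 → 0: weight = 16, length = 2, mean = 16/2 ≈ 8.000
  cycle 1 → 0 → 1: weight = 16, length = 2, mean = 16/2 ≈ 8.000
Minimum mean = 6.000, attained e.g. along the cycle 1 → 1 with weight 6 and length 1. So λ(A) = 6/1 = 6.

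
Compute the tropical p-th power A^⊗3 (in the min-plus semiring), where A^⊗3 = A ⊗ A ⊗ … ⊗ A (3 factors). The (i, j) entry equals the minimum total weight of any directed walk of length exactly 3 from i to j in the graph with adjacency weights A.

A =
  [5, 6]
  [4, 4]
A^⊗3 =
  [14, 14]
  [12, 12]

Each entry (A^⊗3)_ij equals the minimum over all length-3 walks i = v_0 → v_1 → … → v_3 = j of Σ_t A[v_t][v_{t+1}]. For example, for (i, j) = (0, 1) we minimise over 4 possible intermediate vertex sequences; the minimum is 14, attained along the walk 0 → 1 → 1 → 1.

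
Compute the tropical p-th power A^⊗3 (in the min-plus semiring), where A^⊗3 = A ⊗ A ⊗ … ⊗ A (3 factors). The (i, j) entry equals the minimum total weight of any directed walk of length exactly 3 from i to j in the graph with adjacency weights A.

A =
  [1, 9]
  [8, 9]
A^⊗3 =
  [3, 11]
  [10, 18]

Each entry (A^⊗3)_ij equals the minimum over all length-3 walks i = v_0 → v_1 → … → v_3 = j of Σ_t A[v_t][v_{t+1}]. For example, for (i, j) = (0, 1) we minimise over 4 possible intermediate vertex sequences; the minimum is 11, attained along the walk 0 → 0 → 0 → 1.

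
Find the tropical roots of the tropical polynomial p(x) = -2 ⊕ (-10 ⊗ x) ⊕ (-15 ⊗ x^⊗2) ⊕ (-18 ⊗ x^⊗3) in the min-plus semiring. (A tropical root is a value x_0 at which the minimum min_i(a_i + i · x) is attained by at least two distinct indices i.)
Roots: {3, 5, 8}

Each tropical root is a break point of the lower envelope of the lines y = a_i + i · x (there are 4 lines, with slopes 0, 1, ..., 3). Only the lines that attain the minimum somewhere contribute to roots; other lines are dominated. Here the surviving (envelope) indices are i = 3, i = 2, i = 1, i = 0.
Intersections between consecutive envelope lines give the roots: for adjacent envelope indices i < j the intersection is x = (a_i − a_j) / (j − i). Reading off the sorted break points: {3, 5, 8}.
Verification: at each break x_0, at least two indices attain the minimum of min_i(a_i + i · x_0).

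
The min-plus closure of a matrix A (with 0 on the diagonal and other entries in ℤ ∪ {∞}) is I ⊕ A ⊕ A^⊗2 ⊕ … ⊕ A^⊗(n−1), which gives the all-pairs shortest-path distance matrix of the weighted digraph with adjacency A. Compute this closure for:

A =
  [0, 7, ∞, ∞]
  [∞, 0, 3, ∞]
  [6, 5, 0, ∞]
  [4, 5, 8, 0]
Closure =
  [0, 7, 10, ∞]
  [9, 0, 3, ∞]
  [6, 5, 0, ∞]
  [4, 5, 8, 0]

This is the Floyd-Warshall all-pairs shortest-path computation. For each intermediate vertex k = 0, 1, …, 3, update dist[i][j] ← min(dist[i][j], dist[i][k] + dist[k][j]). The final matrix gives, for each (i, j), the minimum total weight of any directed path from i to j (possibly empty when i = j).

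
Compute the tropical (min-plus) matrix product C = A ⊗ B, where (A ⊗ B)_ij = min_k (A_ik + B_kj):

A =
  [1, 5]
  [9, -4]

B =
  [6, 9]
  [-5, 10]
A ⊗ B =
  [0, 10]
  [-9, 6]

Apply the min-plus product entry-by-entry:
  C[0][0] = min over k of (A[0][0] + B[0][0] = 1 + 6 = 7, A[0][1] + B[1][0] = 5 + -5 = 0) = 0 (attained at k = 1)
  C[0][1] = min over k of (A[0][0] + B[0][1] = 1 + 9 = 10, A[0][1] + B[1][1] = 5 + 10 = 15) = 10 (attained at k = 0)
  C[1][0] = min over k of (A[1][0] + B[0][0] = 9 + 6 = 15, A[1][1] + B[1][0] = -4 + -5 = -9) = -9 (attained at k = 1)
  C[1][1] = min over k of (A[1][0] + B[0][1] = 9 + 9 = 18, A[1][1] + B[1][1] = -4 + 10 = 6) = 6 (attained at k = 1)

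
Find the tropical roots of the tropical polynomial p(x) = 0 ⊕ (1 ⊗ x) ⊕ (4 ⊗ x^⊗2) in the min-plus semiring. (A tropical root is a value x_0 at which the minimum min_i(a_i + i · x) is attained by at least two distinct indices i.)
Roots: {-3, -1}

Each tropical root is a break point of the lower envelope of the lines y = a_i + i · x (there are 3 lines, with slopes 0, 1, ..., 2). Only the lines that attain the minimum somewhere contribute to roots; other lines are dominated. Here the surviving (envelope) indices are i = 2, i = 1, i = 0.
Intersections between consecutive envelope lines give the roots: for adjacent envelope indices i < j the intersection is x = (a_i − a_j) / (j − i). Reading off the sorted break points: {-3, -1}.
Verification: at each break x_0, at least two indices attain the minimum of min_i(a_i + i · x_0).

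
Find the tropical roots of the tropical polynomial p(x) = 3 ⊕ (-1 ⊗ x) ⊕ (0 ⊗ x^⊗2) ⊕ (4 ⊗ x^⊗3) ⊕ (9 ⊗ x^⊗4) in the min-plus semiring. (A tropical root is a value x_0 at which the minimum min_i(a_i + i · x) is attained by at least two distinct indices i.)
Roots: {-5, -4, -1, 4}

Each tropical root is a break point of the lower envelope of the lines y = a_i + i · x (there are 5 lines, with slopes 0, 1, ..., 4). Only the lines that attain the minimum somewhere contribute to roots; other lines are dominated. Here the surviving (envelope) indices are i = 4, i = 3, i = 2, i = 1, i = 0.
Intersections between consecutive envelope lines give the roots: for adjacent envelope indices i < j the intersection is x = (a_i − a_j) / (j − i). Reading off the sorted break points: {-5, -4, -1, 4}.
Verification: at each break x_0, at least two indices attain the minimum of min_i(a_i + i · x_0).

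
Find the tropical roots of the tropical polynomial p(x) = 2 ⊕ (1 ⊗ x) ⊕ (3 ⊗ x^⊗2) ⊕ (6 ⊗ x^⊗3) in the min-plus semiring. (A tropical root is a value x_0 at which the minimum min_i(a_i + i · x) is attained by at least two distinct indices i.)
Roots: {-3, -2, 1}

Each tropical root is a break point of the lower envelope of the lines y = a_i + i · x (there are 4 lines, with slopes 0, 1, ..., 3). Only the lines that attain the minimum somewhere contribute to roots; other lines are dominated. Here the surviving (envelope) indices are i = 3, i = 2, i = 1, i = 0.
Intersections between consecutive envelope lines give the roots: for adjacent envelope indices i < j the intersection is x = (a_i − a_j) / (j − i). Reading off the sorted break points: {-3, -2, 1}.
Verification: at each break x_0, at least two indices attain the minimum of min_i(a_i + i · x_0).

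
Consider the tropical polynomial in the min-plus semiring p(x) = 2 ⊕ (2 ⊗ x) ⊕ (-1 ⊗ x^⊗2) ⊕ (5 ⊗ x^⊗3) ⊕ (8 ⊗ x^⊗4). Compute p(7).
p(7) = 2

A tropical monomial a ⊗ x^⊗i evaluates to a + i · x. Evaluating each term at x = 7:
  Term 0 contributes 2 + 0 · 7 = 2
  Term 1 contributes 2 + 1 · 7 = 9
  Term 2 contributes -1 + 2 · 7 = 13
  Term 3 contributes 5 + 3 · 7 = 26
  Term 4 contributes 8 + 4 · 7 = 36
p(7) = ⊕ of these = min[2, 9, 13, 26, 36] = 2.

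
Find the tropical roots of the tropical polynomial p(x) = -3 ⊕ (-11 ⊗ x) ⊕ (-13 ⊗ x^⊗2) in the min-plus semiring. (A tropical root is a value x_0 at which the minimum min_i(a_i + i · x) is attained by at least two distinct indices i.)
Roots: {2, 8}

Each tropical root is a break point of the lower envelope of the lines y = a_i + i · x (there are 3 lines, with slopes 0, 1, ..., 2). Only the lines that attain the minimum somewhere contribute to roots; other lines are dominated. Here the surviving (envelope) indices are i = 2, i = 1, i = 0.
Intersections between consecutive envelope lines give the roots: for adjacent envelope indices i < j the intersection is x = (a_i − a_j) / (j − i). Reading off the sorted break points: {2, 8}.
Verification: at each break x_0, at least two indices attain the minimum of min_i(a_i + i · x_0).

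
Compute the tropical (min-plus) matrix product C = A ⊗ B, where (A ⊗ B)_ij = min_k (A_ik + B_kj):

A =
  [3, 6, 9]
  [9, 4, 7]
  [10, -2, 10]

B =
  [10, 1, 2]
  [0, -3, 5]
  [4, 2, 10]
A ⊗ B =
  [6, 3, 5]
  [4, 1, 9]
  [-2, -5, 3]

Apply the min-plus product entry-by-entry:
  C[0][0] = min over k of (A[0][0] + B[0][0] = 3 + 10 = 13, A[0][1] + B[1][0] = 6 + 0 = 6, A[0][2] + B[2][0] = 9 + 4 = 13) = 6 (attained at k = 1)
  C[0][1] = min over k of (A[0][0] + B[0][1] = 3 + 1 = 4, A[0][1] + B[1][1] = 6 + -3 = 3, A[0][2] + B[2][1] = 9 + 2 = 11) = 3 (attained at k = 1)
  C[0][2] = min over k of (A[0][0] + B[0][2] = 3 + 2 = 5, A[0][1] + B[1][2] = 6 + 5 = 11, A[0][2] + B[2][2] = 9 + 10 = 19) = 5 (attained at k = 0)
  C[1][0] = min over k of (A[1][0] + B[0][0] = 9 + 10 = 19, A[1][1] + B[1][0] = 4 + 0 = 4, A[1][2] + B[2][0] = 7 + 4 = 11) = 4 (attained at k = 1)
  C[1][1] = min over k of (A[1][0] + B[0][1] = 9 + 1 = 10, A[1][1] + B[1][1] = 4 + -3 = 1, A[1][2] + B[2][1] = 7 + 2 = 9) = 1 (attained at k = 1)
  C[1][2] = min over k of (A[1][0] + B[0][2] = 9 + 2 = 11, A[1][1] + B[1][2] = 4 + 5 = 9, A[1][2] + B[2][2] = 7 + 10 = 17) = 9 (attained at k = 1)
  C[2][0] = min over k of (A[2][0] + B[0][0] = 10 + 10 = 20, A[2][1] + B[1][0] = -2 + 0 = -2, A[2][2] + B[2][0] = 10 + 4 = 14) = -2 (attained at k = 1)
  C[2][1] = min over k of (A[2][0] + B[0][1] = 10 + 1 = 11, A[2][1] + B[1][1] = -2 + -3 = -5, A[2][2] + B[2][1] = 10 + 2 = 12) = -5 (attained at k = 1)
  C[2][2] = min over k of (A[2][0] + B[0][2] = 10 + 2 = 12, A[2][1] + B[1][2] = -2 + 5 = 3, A[2][2] + B[2][2] = 10 + 10 = 20) = 3 (attained at k = 1)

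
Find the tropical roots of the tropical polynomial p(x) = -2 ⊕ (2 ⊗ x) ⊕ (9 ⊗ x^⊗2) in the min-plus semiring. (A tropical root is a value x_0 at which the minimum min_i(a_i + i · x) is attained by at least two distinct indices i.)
Roots: {-7, -4}

Each tropical root is a break point of the lower envelope of the lines y = a_i + i · x (there are 3 lines, with slopes 0, 1, ..., 2). Only the lines that attain the minimum somewhere contribute to roots; other lines are dominated. Here the surviving (envelope) indices are i = 2, i = 1, i = 0.
Intersections between consecutive envelope lines give the roots: for adjacent envelope indices i < j the intersection is x = (a_i − a_j) / (j − i). Reading off the sorted break points: {-7, -4}.
Verification: at each break x_0, at least two indices attain the minimum of min_i(a_i + i · x_0).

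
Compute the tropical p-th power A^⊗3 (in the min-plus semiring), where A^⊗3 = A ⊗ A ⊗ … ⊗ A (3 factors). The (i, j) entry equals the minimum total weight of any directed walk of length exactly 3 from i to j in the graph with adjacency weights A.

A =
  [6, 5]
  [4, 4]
A^⊗3 =
  [13, 13]
  [12, 12]

Each entry (A^⊗3)_ij equals the minimum over all length-3 walks i = v_0 → v_1 → … → v_3 = j of Σ_t A[v_t][v_{t+1}]. For example, for (i, j) = (0, 1) we minimise over 4 possible intermediate vertex sequences; the minimum is 13, attained along the walk 0 → 1 → 1 → 1.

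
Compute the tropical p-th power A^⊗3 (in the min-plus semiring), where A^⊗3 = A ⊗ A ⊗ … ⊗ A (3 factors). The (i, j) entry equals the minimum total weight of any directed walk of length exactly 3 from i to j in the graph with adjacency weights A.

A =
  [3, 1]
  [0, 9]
A^⊗3 =
  [4, 2]
  [1, 4]

Each entry (A^⊗3)_ij equals the minimum over all length-3 walks i = v_0 → v_1 → … → v_3 = j of Σ_t A[v_t][v_{t+1}]. For example, for (i, j) = (0, 1) we minimise over 4 possible intermediate vertex sequences; the minimum is 2, attained along the walk 0 → 1 → 0 → 1.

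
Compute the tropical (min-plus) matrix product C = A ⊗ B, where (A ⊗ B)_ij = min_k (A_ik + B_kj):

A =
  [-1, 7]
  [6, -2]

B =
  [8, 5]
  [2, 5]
A ⊗ B =
  [7, 4]
  [0, 3]

Apply the min-plus product entry-by-entry:
  C[0][0] = min over k of (A[0][0] + B[0][0] = -1 + 8 = 7, A[0][1] + B[1][0] = 7 + 2 = 9) = 7 (attained at k = 0)
  C[0][1] = min over k of (A[0][0] + B[0][1] = -1 + 5 = 4, A[0][1] + B[1][1] = 7 + 5 = 12) = 4 (attained at k = 0)
  C[1][0] = min over k of (A[1][0] + B[0][0] = 6 + 8 = 14, A[1][1] + B[1][0] = -2 + 2 = 0) = 0 (attained at k = 1)
  C[1][1] = min over k of (A[1][0] + B[0][1] = 6 + 5 = 11, A[1][1] + B[1][1] = -2 + 5 = 3) = 3 (attained at k = 1)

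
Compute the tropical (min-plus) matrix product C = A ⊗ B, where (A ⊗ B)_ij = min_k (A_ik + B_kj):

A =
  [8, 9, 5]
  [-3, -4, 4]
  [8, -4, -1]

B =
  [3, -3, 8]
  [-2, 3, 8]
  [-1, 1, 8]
A ⊗ B =
  [4, 5, 13]
  [-6, -6, 4]
  [-6, -1, 4]

Apply the min-plus product entry-by-entry:
  C[0][0] = min over k of (A[0][0] + B[0][0] = 8 + 3 = 11, A[0][1] + B[1][0] = 9 + -2 = 7, A[0][2] + B[2][0] = 5 + -1 = 4) = 4 (attained at k = 2)
  C[0][1] = min over k of (A[0][0] + B[0][1] = 8 + -3 = 5, A[0][1] + B[1][1] = 9 + 3 = 12, A[0][2] + B[2][1] = 5 + 1 = 6) = 5 (attained at k = 0)
  C[0][2] = min over k of (A[0][0] + B[0][2] = 8 + 8 = 16, A[0][1] + B[1][2] = 9 + 8 = 17, A[0][2] + B[2][2] = 5 + 8 = 13) = 13 (attained at k = 2)
  C[1][0] = min over k of (A[1][0] + B[0][0] = -3 + 3 = 0, A[1][1] + B[1][0] = -4 + -2 = -6, A[1][2] + B[2][0] = 4 + -1 = 3) = -6 (attained at k = 1)
  C[1][1] = min over k of (A[1][0] + B[0][1] = -3 + -3 = -6, A[1][1] + B[1][1] = -4 + 3 = -1, A[1][2] + B[2][1] = 4 + 1 = 5) = -6 (attained at k = 0)
  C[1][2] = min over k of (A[1][0] + B[0][2] = -3 + 8 = 5, A[1][1] + B[1][2] = -4 + 8 = 4, A[1][2] + B[2][2] = 4 + 8 = 12) = 4 (attained at k = 1)
  C[2][0] = min over k of (A[2][0] + B[0][0] = 8 + 3 = 11, A[2][1] + B[1][0] = -4 + -2 = -6, A[2][2] + B[2][0] = -1 + -1 = -2) = -6 (attained at k = 1)
  C[2][1] = min over k of (A[2][0] + B[0][1] = 8 + -3 = 5, A[2][1] + B[1][1] = -4 + 3 = -1, A[2][2] + B[2][1] = -1 + 1 = 0) = -1 (attained at k = 1)
  C[2][2] = min over k of (A[2][0] + B[0][2] = 8 + 8 = 16, A[2][1] + B[1][2] = -4 + 8 = 4, A[2][2] + B[2][2] = -1 + 8 = 7) = 4 (attained at k = 1)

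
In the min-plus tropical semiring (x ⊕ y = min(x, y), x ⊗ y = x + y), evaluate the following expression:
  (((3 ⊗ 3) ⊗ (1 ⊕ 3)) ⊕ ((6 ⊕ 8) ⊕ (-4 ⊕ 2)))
(((3 ⊗ 3) ⊗ (1 ⊕ 3)) ⊕ ((6 ⊕ 8) ⊕ (-4 ⊕ 2))) = -4

Expand innermost to outermost. Recall ⊕ takes the minimum of its arguments and ⊗ takes their sum. Working out the expression (((3 ⊗ 3) ⊗ (1 ⊕ 3)) ⊕ ((6 ⊕ 8) ⊕ (-4 ⊕ 2))) gives -4.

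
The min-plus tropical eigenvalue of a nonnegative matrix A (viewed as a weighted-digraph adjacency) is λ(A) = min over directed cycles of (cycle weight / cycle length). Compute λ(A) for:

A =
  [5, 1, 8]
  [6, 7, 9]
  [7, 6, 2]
λ(A) = 2

Enumerate directed cycles and compute their means (weight / length). Sample:
  cycle 0 → 0: weight = 5, length = 1, mean = 5/1 ≈ 5.000
  cycle 1 → 1: weight = 7, length = 1, mean = 7/1 ≈ 7.000
  cycle 2 → 2: weight = 2, length = 1, mean = 2/1 ≈ 2.000
  cycle 0 → 1 → 0: weight = 7, length = 2, mean = 7/2 ≈ 3.500
  cycle 0 → 2 → 0: weight = 15, length = 2, mean = 15/2 ≈ 7.500
  cycle 1 → 0 → 1: weight = 7, length = 2, mean = 7/2 ≈ 3.500
Minimum mean = 2.000, attained e.g. along the cycle 2 → 2 with weight 2 and length 1. So λ(A) = 2/1 = 2.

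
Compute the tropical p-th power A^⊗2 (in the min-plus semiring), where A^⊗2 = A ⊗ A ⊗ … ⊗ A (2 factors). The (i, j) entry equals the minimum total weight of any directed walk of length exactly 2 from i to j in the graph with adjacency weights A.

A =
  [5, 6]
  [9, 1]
A^⊗2 =
  [10, 7]
  [10, 2]

Each entry (A^⊗2)_ij equals the minimum over all length-2 walks i = v_0 → v_1 → … → v_2 = j of Σ_t A[v_t][v_{t+1}]. For example, for (i, j) = (0, 1) we minimise over 2 possible intermediate vertex sequences; the minimum is 7, attained along the walk 0 → 1 → 1.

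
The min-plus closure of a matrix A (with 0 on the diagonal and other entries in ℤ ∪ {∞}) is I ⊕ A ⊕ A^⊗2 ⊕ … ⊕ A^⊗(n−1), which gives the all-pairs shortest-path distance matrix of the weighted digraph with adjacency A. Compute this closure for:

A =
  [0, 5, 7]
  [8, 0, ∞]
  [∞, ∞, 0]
Closure =
  [0, 5, 7]
  [8, 0, 15]
  [∞, ∞, 0]

This is the Floyd-Warshall all-pairs shortest-path computation. For each intermediate vertex k = 0, 1, …, 2, update dist[i][j] ← min(dist[i][j], dist[i][k] + dist[k][j]). The final matrix gives, for each (i, j), the minimum total weight of any directed path from i to j (possibly empty when i = j).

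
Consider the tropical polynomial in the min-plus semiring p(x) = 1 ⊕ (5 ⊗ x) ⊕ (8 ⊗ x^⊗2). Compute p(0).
p(0) = 1

A tropical monomial a ⊗ x^⊗i evaluates to a + i · x. Evaluating each term at x = 0:
  Term 0 contributes 1 + 0 · 0 = 1
  Term 1 contributes 5 + 1 · 0 = 5
  Term 2 contributes 8 + 2 · 0 = 8
p(0) = ⊕ of these = min[1, 5, 8] = 1.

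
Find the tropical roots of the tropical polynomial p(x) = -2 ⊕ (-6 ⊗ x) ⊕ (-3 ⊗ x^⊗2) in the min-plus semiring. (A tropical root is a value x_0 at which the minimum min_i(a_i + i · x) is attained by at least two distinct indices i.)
Roots: {-3, 4}

Each tropical root is a break point of the lower envelope of the lines y = a_i + i · x (there are 3 lines, with slopes 0, 1, ..., 2). Only the lines that attain the minimum somewhere contribute to roots; other lines are dominated. Here the surviving (envelope) indices are i = 2, i = 1, i = 0.
Intersections between consecutive envelope lines give the roots: for adjacent envelope indices i < j the intersection is x = (a_i − a_j) / (j − i). Reading off the sorted break points: {-3, 4}.
Verification: at each break x_0, at least two indices attain the minimum of min_i(a_i + i · x_0).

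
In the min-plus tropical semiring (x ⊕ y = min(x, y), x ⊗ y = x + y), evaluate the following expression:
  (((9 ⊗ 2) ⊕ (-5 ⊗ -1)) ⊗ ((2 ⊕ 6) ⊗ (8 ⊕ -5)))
(((9 ⊗ 2) ⊕ (-5 ⊗ -1)) ⊗ ((2 ⊕ 6) ⊗ (8 ⊕ -5))) = -9

Expand innermost to outermost. Recall ⊕ takes the minimum of its arguments and ⊗ takes their sum. Working out the expression (((9 ⊗ 2) ⊕ (-5 ⊗ -1)) ⊗ ((2 ⊕ 6) ⊗ (8 ⊕ -5))) gives -9.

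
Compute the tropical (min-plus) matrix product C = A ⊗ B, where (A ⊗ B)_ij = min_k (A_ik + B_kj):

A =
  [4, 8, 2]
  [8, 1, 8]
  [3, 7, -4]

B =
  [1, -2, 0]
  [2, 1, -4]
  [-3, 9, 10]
A ⊗ B =
  [-1, 2, 4]
  [3, 2, -3]
  [-7, 1, 3]

Apply the min-plus product entry-by-entry:
  C[0][0] = min over k of (A[0][0] + B[0][0] = 4 + 1 = 5, A[0][1] + B[1][0] = 8 + 2 = 10, A[0][2] + B[2][0] = 2 + -3 = -1) = -1 (attained at k = 2)
  C[0][1] = min over k of (A[0][0] + B[0][1] = 4 + -2 = 2, A[0][1] + B[1][1] = 8 + 1 = 9, A[0][2] + B[2][1] = 2 + 9 = 11) = 2 (attained at k = 0)
  C[0][2] = min over k of (A[0][0] + B[0][2] = 4 + 0 = 4, A[0][1] + B[1][2] = 8 + -4 = 4, A[0][2] + B[2][2] = 2 + 10 = 12) = 4 (attained at k = 0)
  C[1][0] = min over k of (A[1][0] + B[0][0] = 8 + 1 = 9, A[1][1] + B[1][0] = 1 + 2 = 3, A[1][2] + B[2][0] = 8 + -3 = 5) = 3 (attained at k = 1)
  C[1][1] = min over k of (A[1][0] + B[0][1] = 8 + -2 = 6, A[1][1] + B[1][1] = 1 + 1 = 2, A[1][2] + B[2][1] = 8 + 9 = 17) = 2 (attained at k = 1)
  C[1][2] = min over k of (A[1][0] + B[0][2] = 8 + 0 = 8, A[1][1] + B[1][2] = 1 + -4 = -3, A[1][2] + B[2][2] = 8 + 10 = 18) = -3 (attained at k = 1)
  C[2][0] = min over k of (A[2][0] + B[0][0] = 3 + 1 = 4, A[2][1] + B[1][0] = 7 + 2 = 9, A[2][2] + B[2][0] = -4 + -3 = -7) = -7 (attained at k = 2)
  C[2][1] = min over k of (A[2][0] + B[0][1] = 3 + -2 = 1, A[2][1] + B[1][1] = 7 + 1 = 8, A[2][2] + B[2][1] = -4 + 9 = 5) = 1 (attained at k = 0)
  C[2][2] = min over k of (A[2][0] + B[0][2] = 3 + 0 = 3, A[2][1] + B[1][2] = 7 + -4 = 3, A[2][2] + B[2][2] = -4 + 10 = 6) = 3 (attained at k = 0)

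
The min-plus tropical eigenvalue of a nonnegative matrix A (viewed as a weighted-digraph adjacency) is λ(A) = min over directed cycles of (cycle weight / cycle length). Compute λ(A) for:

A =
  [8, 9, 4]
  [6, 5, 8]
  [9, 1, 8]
λ(A) = 11/3

Enumerate directed cycles and compute their means (weight / length). Sample:
  cycle 0 → 0: weight = 8, length = 1, mean = 8/1 ≈ 8.000
  cycle 1 → 1: weight = 5, length = 1, mean = 5/1 ≈ 5.000
  cycle 2 → 2: weight = 8, length = 1, mean = 8/1 ≈ 8.000
  cycle 0 → 1 → 0: weight = 15, length = 2, mean = 15/2 ≈ 7.500
  cycle 0 → 2 → 0: weight = 13, length = 2, mean = 13/2 ≈ 6.500
  cycle 1 → 0 → 1: weight = 15, length = 2, mean = 15/2 ≈ 7.500
Minimum mean = 3.667, attained e.g. along the cycle 0 → 2 → 1 → 0 with weight 11 and length 3. So λ(A) = 11/3 = 11/3.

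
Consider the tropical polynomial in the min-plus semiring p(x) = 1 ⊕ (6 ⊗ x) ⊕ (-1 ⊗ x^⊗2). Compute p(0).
p(0) = -1

A tropical monomial a ⊗ x^⊗i evaluates to a + i · x. Evaluating each term at x = 0:
  Term 0 contributes 1 + 0 · 0 = 1
  Term 1 contributes 6 + 1 · 0 = 6
  Term 2 contributes -1 + 2 · 0 = -1
p(0) = ⊕ of these = min[1, 6, -1] = -1.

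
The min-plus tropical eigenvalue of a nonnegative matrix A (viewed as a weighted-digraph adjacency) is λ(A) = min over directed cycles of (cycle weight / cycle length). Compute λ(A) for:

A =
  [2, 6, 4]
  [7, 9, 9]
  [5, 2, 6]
λ(A) = 2

Enumerate directed cycles and compute their means (weight / length). Sample:
  cycle 0 → 0: weight = 2, length = 1, mean = 2/1 ≈ 2.000
  cycle 1 → 1: weight = 9, length = 1, mean = 9/1 ≈ 9.000
  cycle 2 → 2: weight = 6, length = 1, mean = 6/1 ≈ 6.000
  cycle 0 → 1 → 0: weight = 13, length = 2, mean = 13/2 ≈ 6.500
  cycle 0 → 2 → 0: weight = 9, length = 2, mean = 9/2 ≈ 4.500
  cycle 1 → 0 → 1: weight = 13, length = 2, mean = 13/2 ≈ 6.500
Minimum mean = 2.000, attained e.g. along the cycle 0 → 0 with weight 2 and length 1. So λ(A) = 2/1 = 2.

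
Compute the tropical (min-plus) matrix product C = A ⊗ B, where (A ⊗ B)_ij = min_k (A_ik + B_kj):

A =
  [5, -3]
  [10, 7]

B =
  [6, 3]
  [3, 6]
A ⊗ B =
  [0, 3]
  [10, 13]

Apply the min-plus product entry-by-entry:
  C[0][0] = min over k of (A[0][0] + B[0][0] = 5 + 6 = 11, A[0][1] + B[1][0] = -3 + 3 = 0) = 0 (attained at k = 1)
  C[0][1] = min over k of (A[0][0] + B[0][1] = 5 + 3 = 8, A[0][1] + B[1][1] = -3 + 6 = 3) = 3 (attained at k = 1)
  C[1][0] = min over k of (A[1][0] + B[0][0] = 10 + 6 = 16, A[1][1] + B[1][0] = 7 + 3 = 10) = 10 (attained at k = 1)
  C[1][1] = min over k of (A[1][0] + B[0][1] = 10 + 3 = 13, A[1][1] + B[1][1] = 7 + 6 = 13) = 13 (attained at k = 0)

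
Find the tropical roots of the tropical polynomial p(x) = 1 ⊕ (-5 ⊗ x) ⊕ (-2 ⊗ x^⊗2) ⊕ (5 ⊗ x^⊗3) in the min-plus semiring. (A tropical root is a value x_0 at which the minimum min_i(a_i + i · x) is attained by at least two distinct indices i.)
Roots: {-7, -3, 6}

Each tropical root is a break point of the lower envelope of the lines y = a_i + i · x (there are 4 lines, with slopes 0, 1, ..., 3). Only the lines that attain the minimum somewhere contribute to roots; other lines are dominated. Here the surviving (envelope) indices are i = 3, i = 2, i = 1, i = 0.
Intersections between consecutive envelope lines give the roots: for adjacent envelope indices i < j the intersection is x = (a_i − a_j) / (j − i). Reading off the sorted break points: {-7, -3, 6}.
Verification: at each break x_0, at least two indices attain the minimum of min_i(a_i + i · x_0).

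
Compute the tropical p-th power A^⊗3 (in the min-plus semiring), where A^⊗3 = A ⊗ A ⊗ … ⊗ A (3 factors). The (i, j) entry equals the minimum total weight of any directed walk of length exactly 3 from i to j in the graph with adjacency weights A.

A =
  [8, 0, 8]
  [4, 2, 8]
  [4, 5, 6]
A^⊗3 =
  [6, 4, 10]
  [8, 6, 12]
  [8, 6, 12]

Each entry (A^⊗3)_ij equals the minimum over all length-3 walks i = v_0 → v_1 → … → v_3 = j of Σ_t A[v_t][v_{t+1}]. For example, for (i, j) = (0, 2) we minimise over 9 possible intermediate vertex sequences; the minimum is 10, attained along the walk 0 → 1 → 1 → 2.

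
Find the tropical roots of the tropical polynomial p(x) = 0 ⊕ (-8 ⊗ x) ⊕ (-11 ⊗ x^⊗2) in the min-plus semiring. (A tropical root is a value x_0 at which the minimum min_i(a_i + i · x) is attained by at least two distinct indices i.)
Roots: {3, 8}

Each tropical root is a break point of the lower envelope of the lines y = a_i + i · x (there are 3 lines, with slopes 0, 1, ..., 2). Only the lines that attain the minimum somewhere contribute to roots; other lines are dominated. Here the surviving (envelope) indices are i = 2, i = 1, i = 0.
Intersections between consecutive envelope lines give the roots: for adjacent envelope indices i < j the intersection is x = (a_i − a_j) / (j − i). Reading off the sorted break points: {3, 8}.
Verification: at each break x_0, at least two indices attain the minimum of min_i(a_i + i · x_0).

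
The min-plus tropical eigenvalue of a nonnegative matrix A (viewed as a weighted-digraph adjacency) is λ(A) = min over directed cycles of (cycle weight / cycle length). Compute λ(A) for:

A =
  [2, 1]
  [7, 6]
λ(A) = 2

Enumerate directed cycles and compute their means (weight / length). Sample:
  cycle 0 → 0: weight = 2, length = 1, mean = 2/1 ≈ 2.000
  cycle 1 → 1: weight = 6, length = 1, mean = 6/1 ≈ 6.000
  cycle 0 → 1 → 0: weight = 8, length = 2, mean = 8/2 ≈ 4.000
  cycle 1 → 0 → 1: weight = 8, length = 2, mean = 8/2 ≈ 4.000
Minimum mean = 2.000, attained e.g. along the cycle 0 → 0 with weight 2 and length 1. So λ(A) = 2/1 = 2.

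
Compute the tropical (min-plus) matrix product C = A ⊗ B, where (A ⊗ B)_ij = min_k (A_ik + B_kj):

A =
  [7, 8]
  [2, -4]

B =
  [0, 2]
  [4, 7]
A ⊗ B =
  [7, 9]
  [0, 3]

Apply the min-plus product entry-by-entry:
  C[0][0] = min over k of (A[0][0] + B[0][0] = 7 + 0 = 7, A[0][1] + B[1][0] = 8 + 4 = 12) = 7 (attained at k = 0)
  C[0][1] = min over k of (A[0][0] + B[0][1] = 7 + 2 = 9, A[0][1] + B[1][1] = 8 + 7 = 15) = 9 (attained at k = 0)
  C[1][0] = min over k of (A[1][0] + B[0][0] = 2 + 0 = 2, A[1][1] + B[1][0] = -4 + 4 = 0) = 0 (attained at k = 1)
  C[1][1] = min over k of (A[1][0] + B[0][1] = 2 + 2 = 4, A[1][1] + B[1][1] = -4 + 7 = 3) = 3 (attained at k = 1)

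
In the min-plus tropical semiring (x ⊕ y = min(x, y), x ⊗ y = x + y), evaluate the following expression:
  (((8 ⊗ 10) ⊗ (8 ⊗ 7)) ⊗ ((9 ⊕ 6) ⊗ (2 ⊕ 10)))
(((8 ⊗ 10) ⊗ (8 ⊗ 7)) ⊗ ((9 ⊕ 6) ⊗ (2 ⊕ 10))) = 41

Expand innermost to outermost. Recall ⊕ takes the minimum of its arguments and ⊗ takes their sum. Working out the expression (((8 ⊗ 10) ⊗ (8 ⊗ 7)) ⊗ ((9 ⊕ 6) ⊗ (2 ⊕ 10))) gives 41.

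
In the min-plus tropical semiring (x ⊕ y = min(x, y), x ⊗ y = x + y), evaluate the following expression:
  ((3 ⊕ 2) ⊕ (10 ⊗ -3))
((3 ⊕ 2) ⊕ (10 ⊗ -3)) = 2

Expand innermost to outermost. Recall ⊕ takes the minimum of its arguments and ⊗ takes their sum. Working out the expression ((3 ⊕ 2) ⊕ (10 ⊗ -3)) gives 2.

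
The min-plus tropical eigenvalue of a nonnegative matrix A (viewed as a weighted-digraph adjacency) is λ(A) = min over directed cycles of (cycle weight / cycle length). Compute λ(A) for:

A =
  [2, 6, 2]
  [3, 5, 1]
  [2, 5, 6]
λ(A) = 2

Enumerate directed cycles and compute their means (weight / length). Sample:
  cycle 0 → 0: weight = 2, length = 1, mean = 2/1 ≈ 2.000
  cycle 1 → 1: weight = 5, length = 1, mean = 5/1 ≈ 5.000
  cycle 2 → 2: weight = 6, length = 1, mean = 6/1 ≈ 6.000
  cycle 0 → 1 → 0: weight = 9, length = 2, mean = 9/2 ≈ 4.500
  cycle 0 → 2 → 0: weight = 4, length = 2, mean = 4/2 ≈ 2.000
  cycle 1 → 0 → 1: weight = 9, length = 2, mean = 9/2 ≈ 4.500
Minimum mean = 2.000, attained e.g. along the cycle 0 → 0 with weight 2 and length 1. So λ(A) = 2/1 = 2.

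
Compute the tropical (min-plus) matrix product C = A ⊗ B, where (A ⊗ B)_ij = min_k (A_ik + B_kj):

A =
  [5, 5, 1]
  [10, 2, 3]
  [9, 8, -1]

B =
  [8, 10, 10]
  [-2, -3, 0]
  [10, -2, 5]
A ⊗ B =
  [3, -1, 5]
  [0, -1, 2]
  [6, -3, 4]

Apply the min-plus product entry-by-entry:
  C[0][0] = min over k of (A[0][0] + B[0][0] = 5 + 8 = 13, A[0][1] + B[1][0] = 5 + -2 = 3, A[0][2] + B[2][0] = 1 + 10 = 11) = 3 (attained at k = 1)
  C[0][1] = min over k of (A[0][0] + B[0][1] = 5 + 10 = 15, A[0][1] + B[1][1] = 5 + -3 = 2, A[0][2] + B[2][1] = 1 + -2 = -1) = -1 (attained at k = 2)
  C[0][2] = min over k of (A[0][0] + B[0][2] = 5 + 10 = 15, A[0][1] + B[1][2] = 5 + 0 = 5, A[0][2] + B[2][2] = 1 + 5 = 6) = 5 (attained at k = 1)
  C[1][0] = min over k of (A[1][0] + B[0][0] = 10 + 8 = 18, A[1][1] + B[1][0] = 2 + -2 = 0, A[1][2] + B[2][0] = 3 + 10 = 13) = 0 (attained at k = 1)
  C[1][1] = min over k of (A[1][0] + B[0][1] = 10 + 10 = 20, A[1][1] + B[1][1] = 2 + -3 = -1, A[1][2] + B[2][1] = 3 + -2 = 1) = -1 (attained at k = 1)
  C[1][2] = min over k of (A[1][0] + B[0][2] = 10 + 10 = 20, A[1][1] + B[1][2] = 2 + 0 = 2, A[1][2] + B[2][2] = 3 + 5 = 8) = 2 (attained at k = 1)
  C[2][0] = min over k of (A[2][0] + B[0][0] = 9 + 8 = 17, A[2][1] + B[1][0] = 8 + -2 = 6, A[2][2] + B[2][0] = -1 + 10 = 9) = 6 (attained at k = 1)
  C[2][1] = min over k of (A[2][0] + B[0][1] = 9 + 10 = 19, A[2][1] + B[1][1] = 8 + -3 = 5, A[2][2] + B[2][1] = -1 + -2 = -3) = -3 (attained at k = 2)
  C[2][2] = min over k of (A[2][0] + B[0][2] = 9 + 10 = 19, A[2][1] + B[1][2] = 8 + 0 = 8, A[2][2] + B[2][2] = -1 + 5 = 4) = 4 (attained at k = 2)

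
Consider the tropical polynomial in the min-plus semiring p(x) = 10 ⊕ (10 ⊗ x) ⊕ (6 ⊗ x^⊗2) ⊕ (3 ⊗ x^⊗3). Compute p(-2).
p(-2) = -3

A tropical monomial a ⊗ x^⊗i evaluates to a + i · x. Evaluating each term at x = -2:
  Term 0 contributes 10 + 0 · -2 = 10
  Term 1 contributes 10 + 1 · -2 = 8
  Term 2 contributes 6 + 2 · -2 = 2
  Term 3 contributes 3 + 3 · -2 = -3
p(-2) = ⊕ of these = min[10, 8, 2, -3] = -3.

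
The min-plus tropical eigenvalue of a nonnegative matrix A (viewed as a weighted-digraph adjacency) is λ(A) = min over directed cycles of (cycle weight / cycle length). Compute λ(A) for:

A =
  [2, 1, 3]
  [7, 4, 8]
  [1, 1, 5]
λ(A) = 2

Enumerate directed cycles and compute their means (weight / length). Sample:
  cycle 0 → 0: weight = 2, length = 1, mean = 2/1 ≈ 2.000
  cycle 1 → 1: weight = 4, length = 1, mean = 4/1 ≈ 4.000
  cycle 2 → 2: weight = 5, length = 1, mean = 5/1 ≈ 5.000
  cycle 0 → 1 → 0: weight = 8, length = 2, mean = 8/2 ≈ 4.000
  cycle 0 → 2 → 0: weight = 4, length = 2, mean = 4/2 ≈ 2.000
  cycle 1 → 0 → 1: weight = 8, length = 2, mean = 8/2 ≈ 4.000
Minimum mean = 2.000, attained e.g. along the cycle 0 → 0 with weight 2 and length 1. So λ(A) = 2/1 = 2.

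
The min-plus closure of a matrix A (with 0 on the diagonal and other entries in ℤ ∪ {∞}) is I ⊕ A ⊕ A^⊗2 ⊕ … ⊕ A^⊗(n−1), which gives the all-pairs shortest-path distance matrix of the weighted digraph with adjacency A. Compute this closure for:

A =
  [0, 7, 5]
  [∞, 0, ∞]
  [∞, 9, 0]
Closure =
  [0, 7, 5]
  [∞, 0, ∞]
  [∞, 9, 0]

This is the Floyd-Warshall all-pairs shortest-path computation. For each intermediate vertex k = 0, 1, …, 2, update dist[i][j] ← min(dist[i][j], dist[i][k] + dist[k][j]). The final matrix gives, for each (i, j), the minimum total weight of any directed path from i to j (possibly empty when i = j).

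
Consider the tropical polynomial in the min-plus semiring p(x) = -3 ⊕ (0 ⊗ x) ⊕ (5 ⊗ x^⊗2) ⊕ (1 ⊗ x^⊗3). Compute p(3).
p(3) = -3

A tropical monomial a ⊗ x^⊗i evaluates to a + i · x. Evaluating each term at x = 3:
  Term 0 contributes -3 + 0 · 3 = -3
  Term 1 contributes 0 + 1 · 3 = 3
  Term 2 contributes 5 + 2 · 3 = 11
  Term 3 contributes 1 + 3 · 3 = 10
p(3) = ⊕ of these = min[-3, 3, 11, 10] = -3.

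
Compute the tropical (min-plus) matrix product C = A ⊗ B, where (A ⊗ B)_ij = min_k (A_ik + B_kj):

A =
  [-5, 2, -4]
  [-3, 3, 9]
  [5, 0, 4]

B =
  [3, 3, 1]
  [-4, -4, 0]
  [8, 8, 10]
A ⊗ B =
  [-2, -2, -4]
  [-1, -1, -2]
  [-4, -4, 0]

Apply the min-plus product entry-by-entry:
  C[0][0] = min over k of (A[0][0] + B[0][0] = -5 + 3 = -2, A[0][1] + B[1][0] = 2 + -4 = -2, A[0][2] + B[2][0] = -4 + 8 = 4) = -2 (attained at k = 0)
  C[0][1] = min over k of (A[0][0] + B[0][1] = -5 + 3 = -2, A[0][1] + B[1][1] = 2 + -4 = -2, A[0][2] + B[2][1] = -4 + 8 = 4) = -2 (attained at k = 0)
  C[0][2] = min over k of (A[0][0] + B[0][2] = -5 + 1 = -4, A[0][1] + B[1][2] = 2 + 0 = 2, A[0][2] + B[2][2] = -4 + 10 = 6) = -4 (attained at k = 0)
  C[1][0] = min over k of (A[1][0] + B[0][0] = -3 + 3 = 0, A[1][1] + B[1][0] = 3 + -4 = -1, A[1][2] + B[2][0] = 9 + 8 = 17) = -1 (attained at k = 1)
  C[1][1] = min over k of (A[1][0] + B[0][1] = -3 + 3 = 0, A[1][1] + B[1][1] = 3 + -4 = -1, A[1][2] + B[2][1] = 9 + 8 = 17) = -1 (attained at k = 1)
  C[1][2] = min over k of (A[1][0] + B[0][2] = -3 + 1 = -2, A[1][1] + B[1][2] = 3 + 0 = 3, A[1][2] + B[2][2] = 9 + 10 = 19) = -2 (attained at k = 0)
  C[2][0] = min over k of (A[2][0] + B[0][0] = 5 + 3 = 8, A[2][1] + B[1][0] = 0 + -4 = -4, A[2][2] + B[2][0] = 4 + 8 = 12) = -4 (attained at k = 1)
  C[2][1] = min over k of (A[2][0] + B[0][1] = 5 + 3 = 8, A[2][1] + B[1][1] = 0 + -4 = -4, A[2][2] + B[2][1] = 4 + 8 = 12) = -4 (attained at k = 1)
  C[2][2] = min over k of (A[2][0] + B[0][2] = 5 + 1 = 6, A[2][1] + B[1][2] = 0 + 0 = 0, A[2][2] + B[2][2] = 4 + 10 = 14) = 0 (attained at k = 1)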